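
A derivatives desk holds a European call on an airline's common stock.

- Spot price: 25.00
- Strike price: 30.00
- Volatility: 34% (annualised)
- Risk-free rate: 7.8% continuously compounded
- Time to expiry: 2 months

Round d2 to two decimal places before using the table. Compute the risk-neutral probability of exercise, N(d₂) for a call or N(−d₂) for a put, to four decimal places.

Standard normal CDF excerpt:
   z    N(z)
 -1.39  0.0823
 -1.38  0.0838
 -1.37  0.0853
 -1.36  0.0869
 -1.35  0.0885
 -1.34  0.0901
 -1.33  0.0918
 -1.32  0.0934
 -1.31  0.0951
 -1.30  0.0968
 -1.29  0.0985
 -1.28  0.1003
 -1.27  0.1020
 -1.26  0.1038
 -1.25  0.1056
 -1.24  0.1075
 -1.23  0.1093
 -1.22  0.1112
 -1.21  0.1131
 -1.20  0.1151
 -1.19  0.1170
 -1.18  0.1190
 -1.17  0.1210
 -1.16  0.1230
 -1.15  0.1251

T = 0.1667;  σ√T = 0.1388
ln(S/K) + (r + σ²/2)T = ln(25/30) + (0.078 + 0.34²/2)·0.1667 = -0.1823 + 0.0226 = -0.1597
d₁ = -0.1597 / 0.1388 = -1.1505 → -1.15
d₂ = d₁ − σ√T = -1.1505 − 0.1388 = -1.2893 → -1.29
Risk-neutral Pr[S_T > K] = N(d₂) = N(-1.29) = 0.0985

0.0985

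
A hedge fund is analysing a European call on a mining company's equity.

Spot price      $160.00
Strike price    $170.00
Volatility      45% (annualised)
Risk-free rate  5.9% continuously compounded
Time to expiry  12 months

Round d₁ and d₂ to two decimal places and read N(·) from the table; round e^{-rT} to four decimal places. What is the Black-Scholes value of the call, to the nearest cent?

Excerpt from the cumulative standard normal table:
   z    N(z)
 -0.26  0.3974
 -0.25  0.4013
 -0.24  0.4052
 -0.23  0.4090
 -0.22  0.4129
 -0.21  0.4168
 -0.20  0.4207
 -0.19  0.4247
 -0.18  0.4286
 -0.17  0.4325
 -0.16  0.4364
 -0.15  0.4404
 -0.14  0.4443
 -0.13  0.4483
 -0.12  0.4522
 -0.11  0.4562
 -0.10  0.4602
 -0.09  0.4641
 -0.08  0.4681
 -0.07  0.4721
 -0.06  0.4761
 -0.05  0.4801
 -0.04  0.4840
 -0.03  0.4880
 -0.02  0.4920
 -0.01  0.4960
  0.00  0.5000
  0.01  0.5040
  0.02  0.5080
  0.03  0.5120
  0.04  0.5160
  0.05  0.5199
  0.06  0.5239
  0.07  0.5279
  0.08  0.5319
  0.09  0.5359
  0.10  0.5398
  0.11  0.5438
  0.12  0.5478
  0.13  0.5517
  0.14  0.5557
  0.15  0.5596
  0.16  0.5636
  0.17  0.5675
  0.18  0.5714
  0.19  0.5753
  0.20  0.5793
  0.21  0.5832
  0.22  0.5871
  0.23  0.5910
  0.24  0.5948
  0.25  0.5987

σ√T = 0.45·√1 = 0.4500
d₁ = [ln(160/170) + (0.059 + 0.45²/2)·1] / 0.4500 = [-0.0606 + 0.1603] / 0.4500 = 0.2214 → 0.22
d₂ = d₁ − σ√T = 0.2214 − 0.4500 = -0.2286 → -0.23
exp(−rT) = exp(−0.059·1) = 0.9427
N(d₁) = N(0.22) = 0.5871;  N(d₂) = N(-0.23) = 0.4090
C = 160·0.5871 − 170·0.9427·0.4090 = 93.9360 − 65.5459 = 28.3901

$28.39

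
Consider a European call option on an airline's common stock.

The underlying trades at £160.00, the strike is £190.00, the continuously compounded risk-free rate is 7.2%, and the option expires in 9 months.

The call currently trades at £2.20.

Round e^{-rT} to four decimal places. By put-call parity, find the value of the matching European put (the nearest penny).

e^(−rT) = e^(−0.072·0.75) = 0.9474
Put-call parity: C − P = S − K·e^(−rT) = 160 − 190·0.9474 = 160 − 180.0060 = -20.0060
P = C − (C − P) = 2.20 − (-20.0060) = 22.2060

£22.21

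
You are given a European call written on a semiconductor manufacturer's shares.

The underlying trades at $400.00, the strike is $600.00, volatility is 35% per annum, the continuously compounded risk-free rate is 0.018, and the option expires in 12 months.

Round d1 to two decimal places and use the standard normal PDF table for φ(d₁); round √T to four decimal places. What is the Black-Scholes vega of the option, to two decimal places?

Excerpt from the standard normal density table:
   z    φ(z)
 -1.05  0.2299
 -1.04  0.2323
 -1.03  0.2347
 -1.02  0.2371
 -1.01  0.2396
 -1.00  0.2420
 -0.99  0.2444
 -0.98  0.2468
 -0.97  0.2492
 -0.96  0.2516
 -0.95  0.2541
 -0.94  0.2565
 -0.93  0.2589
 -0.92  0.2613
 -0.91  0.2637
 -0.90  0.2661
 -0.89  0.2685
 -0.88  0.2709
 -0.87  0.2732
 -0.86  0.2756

103.56

T = 1;  σ√T = 0.3500
ln(S/K) + (r + σ²/2)T = ln(400/600) + (0.018 + 0.35²/2)·1 = -0.4055 + 0.0792 = -0.3262
d₁ = -0.3262 / 0.3500 = -0.9320 which rounds to -0.93
√T = √1 = 1.0000
φ(d₁) = φ(-0.93) = 0.2589
vega = S·φ(d₁)·√T = 400·0.2589·1.0000 = 103.5600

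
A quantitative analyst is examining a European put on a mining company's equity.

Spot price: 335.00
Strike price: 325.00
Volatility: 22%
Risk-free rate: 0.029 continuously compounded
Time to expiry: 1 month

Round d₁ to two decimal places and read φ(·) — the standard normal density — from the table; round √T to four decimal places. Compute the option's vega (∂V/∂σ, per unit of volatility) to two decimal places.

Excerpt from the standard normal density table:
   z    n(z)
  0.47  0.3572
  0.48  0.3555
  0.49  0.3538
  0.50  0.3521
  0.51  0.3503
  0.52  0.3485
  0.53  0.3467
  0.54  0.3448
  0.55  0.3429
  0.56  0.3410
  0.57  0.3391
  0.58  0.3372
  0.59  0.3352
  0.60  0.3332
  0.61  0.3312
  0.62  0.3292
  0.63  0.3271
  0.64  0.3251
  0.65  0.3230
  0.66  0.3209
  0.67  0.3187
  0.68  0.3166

33.16

σ√T = 0.22·√0.08333 = 0.0635
d₁ = [ln(335/325) + (0.029 + ½·0.22²)·0.08333] / (σ√T) = (0.0303 + 0.0044) / 0.0635 = 0.5470 → 0.55
√T = √0.08333 = 0.2887
φ(d₁) = φ(0.55) = 0.3429
vega = S·φ(d₁)·√T = 335·0.3429·0.2887 = 33.1634
(Vega is the same for a European call and put with the same parameters.)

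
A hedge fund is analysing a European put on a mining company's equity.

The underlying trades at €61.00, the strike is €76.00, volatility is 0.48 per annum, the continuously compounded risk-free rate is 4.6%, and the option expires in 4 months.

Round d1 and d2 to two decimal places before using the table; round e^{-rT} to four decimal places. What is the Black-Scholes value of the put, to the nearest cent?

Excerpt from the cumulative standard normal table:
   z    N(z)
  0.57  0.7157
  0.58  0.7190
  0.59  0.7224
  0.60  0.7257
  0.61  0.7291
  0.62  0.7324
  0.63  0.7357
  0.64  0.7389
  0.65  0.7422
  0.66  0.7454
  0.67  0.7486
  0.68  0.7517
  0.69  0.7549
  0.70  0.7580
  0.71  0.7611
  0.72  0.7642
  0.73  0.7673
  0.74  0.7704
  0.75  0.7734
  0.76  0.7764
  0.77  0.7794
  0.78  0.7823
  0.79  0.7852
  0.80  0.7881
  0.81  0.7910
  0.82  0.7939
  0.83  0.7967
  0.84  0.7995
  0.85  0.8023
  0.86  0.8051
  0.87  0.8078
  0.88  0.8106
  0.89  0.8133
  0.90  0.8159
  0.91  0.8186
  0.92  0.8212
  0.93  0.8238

σ√T = 0.48·√0.3333 = 0.2771
d₁ = [ln(61/76) + (0.046 + 0.48²/2)·0.3333] / 0.2771 = [-0.2199 + 0.0537] / 0.2771 = -0.5995 ≈ -0.60
d₂ = d₁ − σ√T = -0.5995 − 0.2771 = -0.8766 ≈ -0.88
exp(−rT) = exp(−0.046·0.3333) = 0.9848
N(−d₂) = N(0.88) = 0.8106;  N(−d₁) = N(0.60) = 0.7257
P = 76·0.9848·0.8106 − 61·0.7257 = 60.6692 − 44.2677 = 16.4015

€16.40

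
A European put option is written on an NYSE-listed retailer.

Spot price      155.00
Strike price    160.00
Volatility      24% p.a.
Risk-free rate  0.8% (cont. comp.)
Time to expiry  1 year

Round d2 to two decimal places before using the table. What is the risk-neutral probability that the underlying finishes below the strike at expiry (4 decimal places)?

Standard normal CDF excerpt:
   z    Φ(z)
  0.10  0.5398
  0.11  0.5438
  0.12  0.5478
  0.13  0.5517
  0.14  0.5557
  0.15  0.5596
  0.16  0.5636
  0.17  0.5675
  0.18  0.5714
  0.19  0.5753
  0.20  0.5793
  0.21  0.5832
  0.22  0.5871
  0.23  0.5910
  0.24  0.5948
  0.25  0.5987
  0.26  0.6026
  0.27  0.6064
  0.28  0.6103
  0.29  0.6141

σ√T = 0.24·√1 = 0.2400
d₁ = [ln(155/160) + (0.008 + 0.24²/2)·1] / 0.2400 = [-0.0317 + 0.0368] / 0.2400 = 0.0210 ≈ 0.02
d₂ = d₁ − σ√T = 0.0210 − 0.2400 = -0.2190 ≈ -0.22
Pr(exercise) under Q = N(−d₂) = N(0.22) = 0.5871

0.5871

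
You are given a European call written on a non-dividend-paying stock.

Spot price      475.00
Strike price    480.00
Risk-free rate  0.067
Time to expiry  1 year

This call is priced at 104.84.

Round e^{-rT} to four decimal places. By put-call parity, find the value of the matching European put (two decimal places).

78.74

e^(−rT) = e^(−0.067·1) = 0.9352
Put-call parity: C − P = S − K·e^(−rT) = 475 − 480·0.9352 = 475 − 448.8960 = 26.1040
P = C − (C − P) = 104.84 − (26.1040) = 78.7360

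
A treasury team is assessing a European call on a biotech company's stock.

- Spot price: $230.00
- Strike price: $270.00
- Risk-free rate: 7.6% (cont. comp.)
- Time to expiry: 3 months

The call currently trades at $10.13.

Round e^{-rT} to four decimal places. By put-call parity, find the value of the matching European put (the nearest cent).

e^(−rT) = e^(−0.076·0.25) = 0.9812
Put-call parity: C − P = S − K·e^(−rT) = 230 − 270·0.9812 = 230 − 264.9240 = -34.9240
P = C − (C − P) = 10.13 − (-34.9240) = 45.0540

$45.05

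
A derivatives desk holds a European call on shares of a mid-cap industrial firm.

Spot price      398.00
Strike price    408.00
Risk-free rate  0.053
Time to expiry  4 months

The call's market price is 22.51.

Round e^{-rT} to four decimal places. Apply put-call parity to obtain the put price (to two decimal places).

exp(−rT) = exp(−0.053·0.3333) = 0.9825
Put-call parity: C − P = S − K·e^(−rT) = 398 − 408·0.9825 = 398 − 400.8600 = -2.8600
P = C − (C − P) = 22.51 − (-2.8600) = 25.3700

25.37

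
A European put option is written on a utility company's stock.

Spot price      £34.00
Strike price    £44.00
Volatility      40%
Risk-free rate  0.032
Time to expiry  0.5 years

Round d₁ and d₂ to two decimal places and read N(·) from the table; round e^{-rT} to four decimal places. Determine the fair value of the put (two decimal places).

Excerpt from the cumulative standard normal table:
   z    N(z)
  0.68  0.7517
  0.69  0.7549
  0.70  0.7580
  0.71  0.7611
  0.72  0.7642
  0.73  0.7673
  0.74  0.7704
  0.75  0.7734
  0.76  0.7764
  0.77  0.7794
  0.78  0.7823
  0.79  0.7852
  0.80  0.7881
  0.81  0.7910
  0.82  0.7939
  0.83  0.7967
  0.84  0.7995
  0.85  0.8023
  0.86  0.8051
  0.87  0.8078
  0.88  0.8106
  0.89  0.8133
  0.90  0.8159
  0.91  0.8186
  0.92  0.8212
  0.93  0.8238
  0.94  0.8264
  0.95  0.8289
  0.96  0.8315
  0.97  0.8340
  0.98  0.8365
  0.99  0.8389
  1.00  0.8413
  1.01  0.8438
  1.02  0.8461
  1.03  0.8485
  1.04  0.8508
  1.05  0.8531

£10.55

σ√T = 0.4 × 0.7071 = 0.2828
ln(S/K) + (r + σ²/2)T = ln(34/44) + (0.032 + 0.4²/2)·0.5 = -0.2578 + 0.0560 = -0.2018
d₁ = -0.2018 / 0.2828 = -0.7136 which rounds to -0.71
d₂ = d₁ − σ√T = -0.7136 − 0.2828 = -0.9964 which rounds to -1.00
e^(−rT) = e^(−0.032·0.5) = 0.9841
N(−d₂) = N(1.00) = 0.8413;  N(−d₁) = N(0.71) = 0.7611
P = 44·0.9841·0.8413 − 34·0.7611 = 36.4286 − 25.8774 = 10.5512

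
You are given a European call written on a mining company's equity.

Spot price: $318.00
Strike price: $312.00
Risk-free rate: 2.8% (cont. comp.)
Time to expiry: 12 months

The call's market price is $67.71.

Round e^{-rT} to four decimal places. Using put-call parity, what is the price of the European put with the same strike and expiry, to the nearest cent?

e^(−rT) = e^(−0.028·1) = 0.9724
Put-call parity: C − P = S − K·e^(−rT) = 318 − 312·0.9724 = 318 − 303.3888 = 14.6112
P = C − (C − P) = 67.71 − (14.6112) = 53.0988

$53.10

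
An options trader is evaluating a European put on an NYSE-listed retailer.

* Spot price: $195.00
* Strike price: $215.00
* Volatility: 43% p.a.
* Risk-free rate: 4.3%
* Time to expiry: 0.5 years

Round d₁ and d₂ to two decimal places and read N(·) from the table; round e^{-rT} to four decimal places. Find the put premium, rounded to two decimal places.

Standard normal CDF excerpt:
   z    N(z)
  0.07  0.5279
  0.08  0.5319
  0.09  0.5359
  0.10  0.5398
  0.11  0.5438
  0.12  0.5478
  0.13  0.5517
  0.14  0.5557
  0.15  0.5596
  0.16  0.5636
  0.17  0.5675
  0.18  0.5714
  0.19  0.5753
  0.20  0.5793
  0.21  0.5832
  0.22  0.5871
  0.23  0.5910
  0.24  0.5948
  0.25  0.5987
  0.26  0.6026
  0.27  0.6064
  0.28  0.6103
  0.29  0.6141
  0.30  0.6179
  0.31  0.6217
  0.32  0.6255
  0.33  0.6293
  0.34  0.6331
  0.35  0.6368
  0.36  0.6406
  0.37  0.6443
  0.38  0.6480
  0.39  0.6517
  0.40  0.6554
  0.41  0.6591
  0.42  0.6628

$32.65

T = 0.5;  σ√T = 0.3041
d₁ = [ln(195/215) + (0.043 + 0.43²/2)·0.5] / 0.3041 = [-0.0976 + 0.0677] / 0.3041 = -0.0984 ≈ -0.10
d₂ = d₁ − σ√T = -0.0984 − 0.3041 = -0.4024 ≈ -0.40
e^(−rT) = e^(−0.043·0.5) = 0.9787
N(−d₂) = N(0.40) = 0.6554;  N(−d₁) = N(0.10) = 0.5398
P = 215·0.9787·0.6554 − 195·0.5398 = 137.9096 − 105.2610 = 32.6486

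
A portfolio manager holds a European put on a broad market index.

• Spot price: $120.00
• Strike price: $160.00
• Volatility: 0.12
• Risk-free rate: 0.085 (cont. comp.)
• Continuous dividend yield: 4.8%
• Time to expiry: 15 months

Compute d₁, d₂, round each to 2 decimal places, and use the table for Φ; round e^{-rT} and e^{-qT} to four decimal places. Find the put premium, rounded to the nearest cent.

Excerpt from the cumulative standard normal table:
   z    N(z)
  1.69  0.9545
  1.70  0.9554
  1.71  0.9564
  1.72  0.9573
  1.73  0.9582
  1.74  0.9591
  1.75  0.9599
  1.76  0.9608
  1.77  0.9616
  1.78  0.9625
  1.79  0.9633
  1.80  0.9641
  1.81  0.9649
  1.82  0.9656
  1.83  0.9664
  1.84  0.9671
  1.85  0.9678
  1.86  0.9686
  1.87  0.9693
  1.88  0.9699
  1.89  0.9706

$31.16

σ√T = 0.12 × 1.1180 = 0.1342
d₁ = [ln(120/160) + (0.085 − 0.048 + 0.12²/2)·1.25] / 0.1342 = [-0.2877 + 0.0553] / 0.1342 = -1.7324 → -1.73
d₂ = d₁ − σ√T = -1.7324 − 0.1342 = -1.8666 → -1.87
exp(−qT) = exp(−0.048·1.25) = 0.9418;  exp(−rT) = exp(−0.085·1.25) = 0.8992
N(−d₂) = N(1.87) = 0.9693;  N(−d₁) = N(1.73) = 0.9582
P = 160·0.8992·0.9693 − 120·0.9418·0.9582 = 139.4551 − 108.2919 = 31.1632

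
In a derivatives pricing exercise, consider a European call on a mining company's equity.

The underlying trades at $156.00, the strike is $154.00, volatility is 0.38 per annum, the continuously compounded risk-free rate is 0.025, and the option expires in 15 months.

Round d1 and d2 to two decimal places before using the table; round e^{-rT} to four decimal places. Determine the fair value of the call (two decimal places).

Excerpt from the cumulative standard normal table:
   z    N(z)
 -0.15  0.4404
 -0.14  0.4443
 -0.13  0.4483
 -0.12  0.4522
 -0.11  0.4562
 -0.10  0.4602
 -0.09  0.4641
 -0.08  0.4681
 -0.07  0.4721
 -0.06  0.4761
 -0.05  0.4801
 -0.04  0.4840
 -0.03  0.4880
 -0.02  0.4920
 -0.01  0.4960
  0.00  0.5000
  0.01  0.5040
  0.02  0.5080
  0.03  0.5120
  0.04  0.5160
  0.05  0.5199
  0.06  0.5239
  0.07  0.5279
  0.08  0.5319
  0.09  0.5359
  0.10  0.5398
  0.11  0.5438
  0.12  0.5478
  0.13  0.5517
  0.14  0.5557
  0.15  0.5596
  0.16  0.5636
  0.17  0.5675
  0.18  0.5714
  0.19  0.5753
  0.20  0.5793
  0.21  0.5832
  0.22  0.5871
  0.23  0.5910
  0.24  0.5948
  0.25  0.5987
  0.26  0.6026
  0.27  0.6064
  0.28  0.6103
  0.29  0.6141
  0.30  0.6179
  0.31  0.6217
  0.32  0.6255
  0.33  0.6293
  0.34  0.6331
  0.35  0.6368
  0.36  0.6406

σ√T = 0.38·√1.25 = 0.4249
ln(S/K) + (r + σ²/2)T = ln(156/154) + (0.025 + 0.38²/2)·1.25 = 0.0129 + 0.1215 = 0.1344
d₁ = 0.1344 / 0.4249 = 0.3164 → 0.32
d₂ = d₁ − σ√T = 0.3164 − 0.4249 = -0.1085 → -0.11
exp(−rT) = exp(−0.025·1.25) = 0.9692
N(d₁) = N(0.32) = 0.6255;  N(d₂) = N(-0.11) = 0.4562
C = 156·0.6255 − 154·0.9692·0.4562 = 97.5780 − 68.0910 = 29.4870

$29.49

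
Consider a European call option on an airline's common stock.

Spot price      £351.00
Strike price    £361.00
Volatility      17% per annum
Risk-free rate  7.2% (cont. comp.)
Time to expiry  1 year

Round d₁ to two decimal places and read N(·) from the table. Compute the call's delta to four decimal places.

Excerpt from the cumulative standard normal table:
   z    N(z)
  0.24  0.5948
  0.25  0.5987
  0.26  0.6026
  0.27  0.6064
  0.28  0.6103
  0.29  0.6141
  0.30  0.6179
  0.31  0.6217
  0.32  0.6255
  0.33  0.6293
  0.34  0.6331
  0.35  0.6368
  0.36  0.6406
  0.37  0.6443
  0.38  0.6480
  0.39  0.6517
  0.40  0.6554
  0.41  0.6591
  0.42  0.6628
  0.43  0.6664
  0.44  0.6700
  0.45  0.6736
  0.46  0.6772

0.6331

σ√T = 0.17 × 1.0000 = 0.1700
d₁ = [ln(351/361) + (0.072 + ½·0.17²)·1] / (σ√T) = (-0.0281 + 0.0864) / 0.1700 = 0.3433 ≈ 0.34
N(d₁) = N(0.34) = 0.6331
Δ_call = N(d₁) = 0.6331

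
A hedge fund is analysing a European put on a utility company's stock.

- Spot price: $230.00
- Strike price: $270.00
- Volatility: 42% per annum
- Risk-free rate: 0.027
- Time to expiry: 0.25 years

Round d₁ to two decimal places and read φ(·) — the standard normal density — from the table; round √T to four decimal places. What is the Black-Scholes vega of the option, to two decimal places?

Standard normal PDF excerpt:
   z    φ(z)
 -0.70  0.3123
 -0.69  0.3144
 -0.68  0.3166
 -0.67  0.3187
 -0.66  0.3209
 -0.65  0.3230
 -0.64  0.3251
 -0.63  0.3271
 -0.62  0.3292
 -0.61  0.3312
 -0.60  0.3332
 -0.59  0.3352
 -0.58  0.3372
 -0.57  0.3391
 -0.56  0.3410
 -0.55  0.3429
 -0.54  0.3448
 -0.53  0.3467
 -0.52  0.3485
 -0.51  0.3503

37.62

σ√T = 0.42·√0.25 = 0.2100
ln(S/K) + (r + σ²/2)T = ln(230/270) + (0.027 + 0.42²/2)·0.25 = -0.1603 + 0.0288 = -0.1315
d₁ = -0.1315 / 0.2100 = -0.6264 ⇒ -0.63
√T = √0.25 = 0.5000
φ(d₁) = φ(-0.63) = 0.3271
vega = S·φ(d₁)·√T = 230·0.3271·0.5000 = 37.6165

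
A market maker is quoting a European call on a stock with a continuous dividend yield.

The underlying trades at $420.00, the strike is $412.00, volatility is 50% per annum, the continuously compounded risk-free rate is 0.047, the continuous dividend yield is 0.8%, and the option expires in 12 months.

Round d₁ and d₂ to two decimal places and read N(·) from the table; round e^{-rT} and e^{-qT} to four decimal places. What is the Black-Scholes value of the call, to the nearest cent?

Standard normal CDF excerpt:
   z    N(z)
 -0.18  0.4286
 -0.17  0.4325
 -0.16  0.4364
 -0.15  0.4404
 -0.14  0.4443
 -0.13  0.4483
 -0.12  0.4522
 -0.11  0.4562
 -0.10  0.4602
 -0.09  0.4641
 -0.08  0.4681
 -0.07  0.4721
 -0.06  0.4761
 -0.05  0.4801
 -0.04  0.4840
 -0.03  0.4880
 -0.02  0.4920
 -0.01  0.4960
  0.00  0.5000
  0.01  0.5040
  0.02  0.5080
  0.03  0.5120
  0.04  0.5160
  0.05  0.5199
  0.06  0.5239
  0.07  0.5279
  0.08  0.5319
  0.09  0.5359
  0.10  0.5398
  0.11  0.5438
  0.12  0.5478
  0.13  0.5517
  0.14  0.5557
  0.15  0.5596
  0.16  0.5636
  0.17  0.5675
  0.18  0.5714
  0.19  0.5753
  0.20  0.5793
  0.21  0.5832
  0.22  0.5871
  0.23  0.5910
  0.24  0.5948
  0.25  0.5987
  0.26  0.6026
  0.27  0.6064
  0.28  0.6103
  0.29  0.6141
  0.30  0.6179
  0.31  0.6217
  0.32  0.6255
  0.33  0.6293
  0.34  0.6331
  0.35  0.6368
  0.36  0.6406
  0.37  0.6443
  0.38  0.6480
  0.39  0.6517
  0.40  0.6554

σ√T = 0.5·√1 = 0.5000
d₁ = [ln(420/412) + (0.047 − 0.008 + 0.5²/2)·1] / 0.5000 = [0.0192 + 0.1640] / 0.5000 = 0.3665 → 0.37
d₂ = d₁ − σ√T = 0.3665 − 0.5000 = -0.1335 → -0.13
e^(−qT) = e^(−0.008·1) = 0.9920;  e^(−rT) = e^(−0.047·1) = 0.9541
N(d₁) = N(0.37) = 0.6443;  N(d₂) = N(-0.13) = 0.4483
C = 420·0.9920·0.6443 − 412·0.9541·0.4483 = 268.4412 − 176.2219 = 92.2193

$92.22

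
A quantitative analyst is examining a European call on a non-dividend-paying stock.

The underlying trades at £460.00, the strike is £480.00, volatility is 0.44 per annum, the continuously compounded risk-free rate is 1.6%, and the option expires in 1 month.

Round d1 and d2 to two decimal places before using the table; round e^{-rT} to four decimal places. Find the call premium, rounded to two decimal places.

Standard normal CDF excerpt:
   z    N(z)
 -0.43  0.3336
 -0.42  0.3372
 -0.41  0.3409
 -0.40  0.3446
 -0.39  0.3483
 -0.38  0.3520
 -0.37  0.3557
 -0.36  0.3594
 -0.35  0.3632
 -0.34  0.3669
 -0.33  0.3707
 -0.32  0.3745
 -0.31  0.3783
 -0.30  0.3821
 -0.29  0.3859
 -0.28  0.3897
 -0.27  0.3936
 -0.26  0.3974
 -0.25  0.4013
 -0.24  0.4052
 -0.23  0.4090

σ√T = 0.44 × 0.2887 = 0.1270
d₁ = [ln(460/480) + (0.016 + ½·0.44²)·0.08333] / (σ√T) = (-0.0426 + 0.0094) / 0.1270 = -0.2611 ≈ -0.26
d₂ = -0.2611 − 0.1270 = -0.3881 ≈ -0.39
e^(−rT) = e^(−0.016·0.08333) = 0.9987
C = 460·N(-0.26) − 480·0.9987·N(-0.39) = 460·0.3974 − 480·0.9987·0.3483 = 182.8040 − 166.9667 = 15.8373

£15.84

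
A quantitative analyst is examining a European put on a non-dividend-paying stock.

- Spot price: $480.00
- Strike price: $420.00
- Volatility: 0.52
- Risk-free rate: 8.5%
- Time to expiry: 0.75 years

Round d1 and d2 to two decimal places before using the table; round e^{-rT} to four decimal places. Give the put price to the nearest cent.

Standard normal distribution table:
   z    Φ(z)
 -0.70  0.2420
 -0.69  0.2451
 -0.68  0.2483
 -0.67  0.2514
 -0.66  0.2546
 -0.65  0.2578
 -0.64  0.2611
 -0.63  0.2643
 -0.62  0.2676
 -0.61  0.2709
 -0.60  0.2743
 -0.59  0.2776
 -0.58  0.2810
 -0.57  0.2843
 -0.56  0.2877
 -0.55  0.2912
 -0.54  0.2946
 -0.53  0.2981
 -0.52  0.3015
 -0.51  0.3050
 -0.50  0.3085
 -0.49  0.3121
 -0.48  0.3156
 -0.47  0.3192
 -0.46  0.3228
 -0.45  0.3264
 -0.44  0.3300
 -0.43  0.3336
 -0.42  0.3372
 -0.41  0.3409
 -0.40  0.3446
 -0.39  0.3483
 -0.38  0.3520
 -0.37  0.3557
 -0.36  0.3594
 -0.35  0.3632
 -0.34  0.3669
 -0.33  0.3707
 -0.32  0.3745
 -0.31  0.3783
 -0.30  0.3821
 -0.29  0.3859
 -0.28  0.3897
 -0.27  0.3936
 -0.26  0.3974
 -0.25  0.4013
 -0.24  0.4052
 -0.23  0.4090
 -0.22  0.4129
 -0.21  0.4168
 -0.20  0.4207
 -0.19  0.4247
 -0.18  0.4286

$42.03

σ√T = 0.52·√0.75 = 0.4503
d₁ = [ln(480/420) + (0.085 + ½·0.52²)·0.75] / (σ√T) = (0.1335 + 0.1652) / 0.4503 = 0.6632 ≈ 0.66
d₂ = 0.6632 − 0.4503 = 0.2129 ≈ 0.21
exp(−rT) = exp(−0.085·0.75) = 0.9382
P = 420·0.9382·N(-0.21) − 480·N(-0.66) = 420·0.9382·0.4168 − 480·0.2546 = 164.2375 − 122.2080 = 42.0295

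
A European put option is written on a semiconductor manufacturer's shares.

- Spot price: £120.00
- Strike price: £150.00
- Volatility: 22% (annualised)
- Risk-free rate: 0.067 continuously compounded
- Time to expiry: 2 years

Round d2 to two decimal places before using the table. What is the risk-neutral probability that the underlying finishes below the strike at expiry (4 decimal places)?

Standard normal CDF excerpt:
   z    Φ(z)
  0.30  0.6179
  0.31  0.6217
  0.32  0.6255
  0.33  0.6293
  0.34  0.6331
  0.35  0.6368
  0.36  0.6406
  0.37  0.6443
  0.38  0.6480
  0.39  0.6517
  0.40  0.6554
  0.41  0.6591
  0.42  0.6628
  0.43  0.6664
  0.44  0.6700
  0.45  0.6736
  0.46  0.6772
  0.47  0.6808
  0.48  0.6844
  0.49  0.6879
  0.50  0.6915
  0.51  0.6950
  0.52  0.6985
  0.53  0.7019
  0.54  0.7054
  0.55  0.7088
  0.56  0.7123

0.6700

T = 2;  σ√T = 0.3111
d₁ = [ln(120/150) + (0.067 + 0.22²/2)·2] / 0.3111 = [-0.2231 + 0.1824] / 0.3111 = -0.1310 ≈ -0.13
d₂ = d₁ − σ√T = -0.1310 − 0.3111 = -0.4421 ≈ -0.44
Risk-neutral Pr[S_T < K] = N(−d₂) = N(0.44) = 0.6700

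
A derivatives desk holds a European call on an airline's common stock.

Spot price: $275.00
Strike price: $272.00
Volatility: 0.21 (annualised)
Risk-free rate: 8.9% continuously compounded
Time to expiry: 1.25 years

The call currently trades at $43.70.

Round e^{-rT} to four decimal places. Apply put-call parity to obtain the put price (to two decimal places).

$12.06

e^(−rT) = e^(−0.089·1.25) = 0.8947
Put-call parity: C − P = S − K·e^(−rT) = 275 − 272·0.8947 = 275 − 243.3584 = 31.6416
P = C − (C − P) = 43.70 − (31.6416) = 12.0584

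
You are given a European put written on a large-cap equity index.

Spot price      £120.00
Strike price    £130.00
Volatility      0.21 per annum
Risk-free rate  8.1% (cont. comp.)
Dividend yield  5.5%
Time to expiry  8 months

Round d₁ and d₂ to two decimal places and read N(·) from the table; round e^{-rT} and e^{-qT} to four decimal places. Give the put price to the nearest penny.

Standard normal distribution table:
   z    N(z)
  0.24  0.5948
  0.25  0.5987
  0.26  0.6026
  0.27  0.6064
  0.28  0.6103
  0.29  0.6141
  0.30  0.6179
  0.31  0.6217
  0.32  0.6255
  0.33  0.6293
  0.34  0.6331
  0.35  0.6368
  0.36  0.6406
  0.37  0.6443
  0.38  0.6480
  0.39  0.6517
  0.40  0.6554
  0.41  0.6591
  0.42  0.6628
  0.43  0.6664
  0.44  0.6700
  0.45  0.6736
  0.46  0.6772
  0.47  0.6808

£12.36

T = 0.6667;  σ√T = 0.1715
d₁ = [ln(120/130) + (0.081 − 0.055 + 0.21²/2)·0.6667] / 0.1715 = [-0.0800 + 0.0320] / 0.1715 = -0.2800 which rounds to -0.28
d₂ = d₁ − σ√T = -0.2800 − 0.1715 = -0.4515 which rounds to -0.45
exp(−qT) = exp(−0.055·0.6667) = 0.9640;  exp(−rT) = exp(−0.081·0.6667) = 0.9474
N(−d₂) = N(0.45) = 0.6736;  N(−d₁) = N(0.28) = 0.6103
P = 130·0.9474·0.6736 − 120·0.9640·0.6103 = 82.9619 − 70.5995 = 12.3624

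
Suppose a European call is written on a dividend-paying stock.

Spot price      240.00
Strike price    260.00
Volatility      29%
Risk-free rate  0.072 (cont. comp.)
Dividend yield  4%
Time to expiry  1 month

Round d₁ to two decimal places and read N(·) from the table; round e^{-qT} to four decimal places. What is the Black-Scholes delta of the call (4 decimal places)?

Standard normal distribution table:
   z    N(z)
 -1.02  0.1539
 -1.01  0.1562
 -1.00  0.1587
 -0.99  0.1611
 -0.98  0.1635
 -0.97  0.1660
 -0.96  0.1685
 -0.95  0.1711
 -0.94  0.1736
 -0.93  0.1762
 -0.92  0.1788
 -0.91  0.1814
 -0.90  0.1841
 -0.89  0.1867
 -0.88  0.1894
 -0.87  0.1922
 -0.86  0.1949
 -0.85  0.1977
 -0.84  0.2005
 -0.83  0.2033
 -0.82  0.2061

σ√T = 0.29·√0.08333 = 0.0837
d₁ = [ln(240/260) + (0.072 − 0.04 + 0.29²/2)·0.08333] / 0.0837 = [-0.0800 + 0.0062] / 0.0837 = -0.8824 which rounds to -0.88
N(d₁) = N(-0.88) = 0.1894
Δ_call = e^(−qT)·N(d₁) = 0.9967·0.1894 = 0.1888

0.1888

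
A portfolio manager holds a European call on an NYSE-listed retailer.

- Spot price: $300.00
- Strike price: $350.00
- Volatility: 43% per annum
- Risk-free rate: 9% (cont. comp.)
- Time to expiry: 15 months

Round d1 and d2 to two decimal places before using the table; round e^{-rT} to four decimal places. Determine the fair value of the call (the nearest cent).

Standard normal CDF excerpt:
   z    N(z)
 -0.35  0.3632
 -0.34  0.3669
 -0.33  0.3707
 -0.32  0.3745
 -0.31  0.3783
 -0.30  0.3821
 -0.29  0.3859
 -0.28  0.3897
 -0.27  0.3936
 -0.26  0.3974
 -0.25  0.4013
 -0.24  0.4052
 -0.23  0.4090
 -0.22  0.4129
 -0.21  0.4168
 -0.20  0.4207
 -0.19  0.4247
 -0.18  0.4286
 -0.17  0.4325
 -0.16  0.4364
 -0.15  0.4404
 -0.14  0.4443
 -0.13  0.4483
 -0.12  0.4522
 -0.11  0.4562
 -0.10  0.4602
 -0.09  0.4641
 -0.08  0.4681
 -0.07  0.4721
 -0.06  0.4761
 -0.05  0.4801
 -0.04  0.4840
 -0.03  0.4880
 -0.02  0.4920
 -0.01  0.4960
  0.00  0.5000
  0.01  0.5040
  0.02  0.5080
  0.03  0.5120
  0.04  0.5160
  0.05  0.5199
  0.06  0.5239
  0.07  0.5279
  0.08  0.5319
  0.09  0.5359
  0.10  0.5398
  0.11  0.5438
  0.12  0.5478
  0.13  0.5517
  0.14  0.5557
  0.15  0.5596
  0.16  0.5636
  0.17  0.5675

$51.94

σ√T = 0.43 × 1.1180 = 0.4808
d₁ = [ln(300/350) + (0.09 + 0.43²/2)·1.25] / 0.4808 = [-0.1542 + 0.2281] / 0.4808 = 0.1537 → 0.15
d₂ = d₁ − σ√T = 0.1537 − 0.4808 = -0.3270 → -0.33
exp(−rT) = exp(−0.09·1.25) = 0.8936
N(d₁) = N(0.15) = 0.5596;  N(d₂) = N(-0.33) = 0.3707
C = 300·0.5596 − 350·0.8936·0.3707 = 167.8800 − 115.9401 = 51.9399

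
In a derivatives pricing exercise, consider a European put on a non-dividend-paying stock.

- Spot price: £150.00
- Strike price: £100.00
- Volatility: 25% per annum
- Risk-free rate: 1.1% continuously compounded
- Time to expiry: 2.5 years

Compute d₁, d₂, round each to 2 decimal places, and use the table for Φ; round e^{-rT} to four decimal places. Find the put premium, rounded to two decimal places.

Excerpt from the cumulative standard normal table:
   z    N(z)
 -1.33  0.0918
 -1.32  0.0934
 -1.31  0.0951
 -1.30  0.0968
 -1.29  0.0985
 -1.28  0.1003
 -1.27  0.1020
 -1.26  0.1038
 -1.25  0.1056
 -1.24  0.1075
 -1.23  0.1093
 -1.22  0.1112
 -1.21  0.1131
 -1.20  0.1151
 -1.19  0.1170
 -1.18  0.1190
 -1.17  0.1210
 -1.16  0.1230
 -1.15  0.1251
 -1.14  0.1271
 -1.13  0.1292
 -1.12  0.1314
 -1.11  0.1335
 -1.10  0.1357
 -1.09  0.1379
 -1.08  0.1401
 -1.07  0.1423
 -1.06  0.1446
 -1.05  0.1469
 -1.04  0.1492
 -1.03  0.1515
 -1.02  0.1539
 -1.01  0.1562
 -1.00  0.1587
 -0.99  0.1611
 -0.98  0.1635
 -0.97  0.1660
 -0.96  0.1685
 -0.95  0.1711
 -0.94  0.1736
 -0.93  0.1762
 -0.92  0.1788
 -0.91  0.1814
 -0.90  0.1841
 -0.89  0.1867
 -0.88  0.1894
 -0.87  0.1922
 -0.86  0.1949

σ√T = 0.25·√2.5 = 0.3953
d₁ = [ln(150/100) + (0.011 + 0.25²/2)·2.5] / 0.3953 = [0.4055 + 0.1056] / 0.3953 = 1.2930 ≈ 1.29
d₂ = d₁ − σ√T = 1.2930 − 0.3953 = 0.8977 ≈ 0.90
e^(−rT) = e^(−0.011·2.5) = 0.9729
P = 100·0.9729·N(-0.90) − 150·N(-1.29) = 100·0.9729·0.1841 − 150·0.0985 = 17.9111 − 14.7750 = 3.1361

£3.14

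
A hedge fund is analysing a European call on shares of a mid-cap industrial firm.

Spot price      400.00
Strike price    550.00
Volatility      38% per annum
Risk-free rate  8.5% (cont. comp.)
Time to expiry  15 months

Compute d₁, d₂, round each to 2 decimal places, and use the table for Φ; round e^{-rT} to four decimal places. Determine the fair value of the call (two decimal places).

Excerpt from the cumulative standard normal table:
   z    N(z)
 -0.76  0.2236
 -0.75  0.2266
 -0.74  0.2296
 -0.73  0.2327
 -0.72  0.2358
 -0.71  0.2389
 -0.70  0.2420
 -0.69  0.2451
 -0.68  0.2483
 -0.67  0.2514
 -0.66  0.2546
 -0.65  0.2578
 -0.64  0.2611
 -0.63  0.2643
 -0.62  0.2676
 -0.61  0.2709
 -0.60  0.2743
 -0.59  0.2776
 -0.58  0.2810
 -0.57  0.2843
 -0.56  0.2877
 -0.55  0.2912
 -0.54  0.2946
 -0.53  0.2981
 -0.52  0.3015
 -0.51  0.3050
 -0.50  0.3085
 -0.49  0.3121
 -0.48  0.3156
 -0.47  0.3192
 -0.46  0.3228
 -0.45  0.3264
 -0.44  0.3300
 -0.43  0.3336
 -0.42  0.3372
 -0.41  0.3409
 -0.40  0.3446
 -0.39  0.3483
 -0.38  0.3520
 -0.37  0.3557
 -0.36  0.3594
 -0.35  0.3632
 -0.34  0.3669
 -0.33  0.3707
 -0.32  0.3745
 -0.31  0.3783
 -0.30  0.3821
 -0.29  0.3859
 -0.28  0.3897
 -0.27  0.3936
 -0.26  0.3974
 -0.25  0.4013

36.21

σ√T = 0.38 × 1.1180 = 0.4249
d₁ = [ln(400/550) + (0.085 + ½·0.38²)·1.25] / (σ√T) = (-0.3185 + 0.1965) / 0.4249 = -0.2870 which rounds to -0.29
d₂ = -0.2870 − 0.4249 = -0.7119 which rounds to -0.71
e^(−rT) = e^(−0.085·1.25) = 0.8992
N(d₁) = N(-0.29) = 0.3859;  N(d₂) = N(-0.71) = 0.2389
C = 400·0.3859 − 550·0.8992·0.2389 = 154.3600 − 118.1504 = 36.2096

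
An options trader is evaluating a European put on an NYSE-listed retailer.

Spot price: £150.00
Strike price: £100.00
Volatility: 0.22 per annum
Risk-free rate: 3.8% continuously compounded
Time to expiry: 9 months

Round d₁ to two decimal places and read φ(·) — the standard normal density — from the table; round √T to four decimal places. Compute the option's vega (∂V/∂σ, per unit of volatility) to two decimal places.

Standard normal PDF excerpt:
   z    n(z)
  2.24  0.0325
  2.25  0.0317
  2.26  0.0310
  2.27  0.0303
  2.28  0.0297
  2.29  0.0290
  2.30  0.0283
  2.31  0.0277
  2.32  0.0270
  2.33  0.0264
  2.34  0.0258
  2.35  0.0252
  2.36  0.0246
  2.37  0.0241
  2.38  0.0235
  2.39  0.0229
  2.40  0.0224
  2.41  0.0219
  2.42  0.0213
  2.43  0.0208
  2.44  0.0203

3.13

σ√T = 0.22 × 0.8660 = 0.1905
d₁ = [ln(150/100) + (0.038 + 0.22²/2)·0.75] / 0.1905 = [0.4055 + 0.0466] / 0.1905 = 2.3730 ≈ 2.37
√T = √0.75 = 0.8660
φ(d₁) = φ(2.37) = 0.0241
vega = S·φ(d₁)·√T = 150·0.0241·0.8660 = 3.1306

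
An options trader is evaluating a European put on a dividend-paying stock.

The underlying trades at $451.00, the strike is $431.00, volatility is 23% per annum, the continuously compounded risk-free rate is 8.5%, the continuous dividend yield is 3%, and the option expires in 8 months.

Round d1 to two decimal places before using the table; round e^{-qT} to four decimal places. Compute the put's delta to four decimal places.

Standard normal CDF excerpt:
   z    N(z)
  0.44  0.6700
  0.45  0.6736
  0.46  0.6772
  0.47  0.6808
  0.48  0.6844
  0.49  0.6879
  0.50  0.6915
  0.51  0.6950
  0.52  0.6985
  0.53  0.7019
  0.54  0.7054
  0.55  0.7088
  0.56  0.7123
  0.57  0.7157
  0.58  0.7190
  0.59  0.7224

-0.2922

T = 0.6667;  σ√T = 0.1878
ln(S/K) + (r − q + σ²/2)T = ln(451/431) + (0.085 − 0.03 + 0.23²/2)·0.6667 = 0.0454 + 0.0543 = 0.0997
d₁ = 0.0997 / 0.1878 = 0.5307 ⇒ 0.53
N(d₁) = N(0.53) = 0.7019
Δ_put = exp(−qT)·(N(d₁) − 1) = 0.9802·(0.7019 − 1) = -0.2922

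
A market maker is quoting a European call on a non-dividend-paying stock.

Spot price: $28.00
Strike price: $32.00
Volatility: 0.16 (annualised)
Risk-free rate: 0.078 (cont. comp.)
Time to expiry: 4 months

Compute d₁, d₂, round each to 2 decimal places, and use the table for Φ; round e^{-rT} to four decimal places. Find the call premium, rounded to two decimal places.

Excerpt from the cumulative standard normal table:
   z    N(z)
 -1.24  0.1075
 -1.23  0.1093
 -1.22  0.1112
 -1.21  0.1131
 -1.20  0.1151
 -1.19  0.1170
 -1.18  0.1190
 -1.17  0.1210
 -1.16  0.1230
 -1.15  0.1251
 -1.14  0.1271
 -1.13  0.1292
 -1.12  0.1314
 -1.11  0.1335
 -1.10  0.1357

$0.15

σ√T = 0.16 × 0.5774 = 0.0924
d₁ = [ln(28/32) + (0.078 + 0.16²/2)·0.3333] / 0.0924 = [-0.1335 + 0.0303] / 0.0924 = -1.1179 → -1.12
d₂ = d₁ − σ√T = -1.1179 − 0.0924 = -1.2102 → -1.21
e^(−rT) = e^(−0.078·0.3333) = 0.9743
C = 28·N(-1.12) − 32·0.9743·N(-1.21) = 28·0.1314 − 32·0.9743·0.1131 = 3.6792 − 3.5262 = 0.1530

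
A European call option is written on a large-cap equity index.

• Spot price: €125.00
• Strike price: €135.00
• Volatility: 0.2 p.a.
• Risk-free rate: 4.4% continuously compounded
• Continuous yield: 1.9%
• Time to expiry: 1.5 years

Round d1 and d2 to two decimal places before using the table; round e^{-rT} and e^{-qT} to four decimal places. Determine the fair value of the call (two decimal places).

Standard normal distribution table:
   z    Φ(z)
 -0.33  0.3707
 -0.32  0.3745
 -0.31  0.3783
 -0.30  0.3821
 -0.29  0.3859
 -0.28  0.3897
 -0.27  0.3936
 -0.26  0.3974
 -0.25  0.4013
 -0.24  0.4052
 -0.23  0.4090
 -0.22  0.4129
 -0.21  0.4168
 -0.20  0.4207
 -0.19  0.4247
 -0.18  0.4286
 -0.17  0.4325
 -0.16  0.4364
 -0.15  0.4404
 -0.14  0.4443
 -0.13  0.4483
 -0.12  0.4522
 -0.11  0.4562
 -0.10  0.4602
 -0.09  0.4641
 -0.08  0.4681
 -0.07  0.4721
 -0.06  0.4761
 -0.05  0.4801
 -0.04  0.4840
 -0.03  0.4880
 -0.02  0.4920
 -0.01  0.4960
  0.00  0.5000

σ√T = 0.2 × 1.2247 = 0.2449
d₁ = [ln(125/135) + (0.044 − 0.019 + 0.2²/2)·1.5] / 0.2449 = [-0.0770 + 0.0675] / 0.2449 = -0.0386 → -0.04
d₂ = d₁ − σ√T = -0.0386 − 0.2449 = -0.2836 → -0.28
e^(−qT) = e^(−0.019·1.5) = 0.9719;  e^(−rT) = e^(−0.044·1.5) = 0.9361
C = 125·0.9719·N(-0.04) − 135·0.9361·N(-0.28) = 125·0.9719·0.4840 − 135·0.9361·0.3897 = 58.7999 − 49.2478 = 9.5522

€9.55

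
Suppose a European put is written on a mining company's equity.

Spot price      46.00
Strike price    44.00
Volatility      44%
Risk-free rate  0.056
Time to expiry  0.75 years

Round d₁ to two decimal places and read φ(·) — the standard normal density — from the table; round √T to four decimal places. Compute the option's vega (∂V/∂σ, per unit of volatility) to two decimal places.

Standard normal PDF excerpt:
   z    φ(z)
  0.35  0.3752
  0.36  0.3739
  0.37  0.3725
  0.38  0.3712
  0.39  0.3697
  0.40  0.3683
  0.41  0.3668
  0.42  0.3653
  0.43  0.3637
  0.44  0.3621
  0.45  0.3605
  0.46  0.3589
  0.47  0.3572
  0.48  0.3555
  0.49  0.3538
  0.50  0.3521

14.55

σ√T = 0.44·√0.75 = 0.3811
d₁ = [ln(46/44) + (0.056 + 0.44²/2)·0.75] / 0.3811 = [0.0445 + 0.1146] / 0.3811 = 0.4174 which rounds to 0.42
√T = √0.75 = 0.8660
φ(d₁) = φ(0.42) = 0.3653
vega = S·φ(d₁)·√T = 46·0.3653·0.8660 = 14.5521
(The call has the same vega.)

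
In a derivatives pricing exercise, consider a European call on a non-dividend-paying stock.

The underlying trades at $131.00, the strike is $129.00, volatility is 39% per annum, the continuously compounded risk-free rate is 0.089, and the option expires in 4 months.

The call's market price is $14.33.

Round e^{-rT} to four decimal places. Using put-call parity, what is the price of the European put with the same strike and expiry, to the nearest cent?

$8.56

exp(−rT) = exp(−0.089·0.3333) = 0.9708
Put-call parity: C − P = S − K·e^(−rT) = 131 − 129·0.9708 = 131 − 125.2332 = 5.7668
P = C − (C − P) = 14.33 − (5.7668) = 8.5632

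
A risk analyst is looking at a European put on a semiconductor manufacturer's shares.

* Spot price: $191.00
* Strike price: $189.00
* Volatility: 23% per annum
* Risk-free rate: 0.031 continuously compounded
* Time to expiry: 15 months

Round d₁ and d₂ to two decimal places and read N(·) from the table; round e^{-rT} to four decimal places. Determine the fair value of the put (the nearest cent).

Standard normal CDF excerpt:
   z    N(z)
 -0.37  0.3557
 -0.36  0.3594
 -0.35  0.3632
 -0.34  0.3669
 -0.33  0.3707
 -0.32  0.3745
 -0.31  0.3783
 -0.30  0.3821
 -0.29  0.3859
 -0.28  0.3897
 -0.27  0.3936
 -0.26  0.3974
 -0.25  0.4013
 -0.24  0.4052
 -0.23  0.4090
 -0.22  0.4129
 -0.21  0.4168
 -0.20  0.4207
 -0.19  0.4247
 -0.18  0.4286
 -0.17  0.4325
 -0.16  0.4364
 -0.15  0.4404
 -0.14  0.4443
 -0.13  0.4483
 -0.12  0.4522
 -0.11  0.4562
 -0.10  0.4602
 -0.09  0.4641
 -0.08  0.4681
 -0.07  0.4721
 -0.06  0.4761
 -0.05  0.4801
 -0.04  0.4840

$15.03

σ√T = 0.23 × 1.1180 = 0.2571
d₁ = [ln(191/189) + (0.031 + 0.23²/2)·1.25] / 0.2571 = [0.0105 + 0.0718] / 0.2571 = 0.3202 → 0.32
d₂ = d₁ − σ√T = 0.3202 − 0.2571 = 0.0631 → 0.06
exp(−rT) = exp(−0.031·1.25) = 0.9620
N(−d₂) = N(-0.06) = 0.4761;  N(−d₁) = N(-0.32) = 0.3745
P = 189·0.9620·0.4761 − 191·0.3745 = 86.5635 − 71.5295 = 15.0340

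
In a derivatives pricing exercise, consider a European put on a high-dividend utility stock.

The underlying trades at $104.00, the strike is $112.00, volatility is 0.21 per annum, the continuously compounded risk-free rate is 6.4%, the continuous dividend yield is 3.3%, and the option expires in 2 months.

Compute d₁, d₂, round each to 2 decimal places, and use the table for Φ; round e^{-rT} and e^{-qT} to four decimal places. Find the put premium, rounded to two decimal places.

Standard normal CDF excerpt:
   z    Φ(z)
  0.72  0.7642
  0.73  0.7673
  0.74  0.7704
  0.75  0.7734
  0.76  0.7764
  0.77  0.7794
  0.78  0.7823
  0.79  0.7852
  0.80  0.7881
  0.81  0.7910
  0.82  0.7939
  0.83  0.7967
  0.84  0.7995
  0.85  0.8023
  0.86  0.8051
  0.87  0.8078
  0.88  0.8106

$8.60

σ√T = 0.21·√0.1667 = 0.0857
d₁ = [ln(104/112) + (0.064 − 0.033 + ½·0.21²)·0.1667] / (σ√T) = (-0.0741 + 0.0088) / 0.0857 = -0.7613 ≈ -0.76
d₂ = -0.7613 − 0.0857 = -0.8470 ≈ -0.85
e^(−qT) = e^(−0.033·0.1667) = 0.9945;  e^(−rT) = e^(−0.064·0.1667) = 0.9894
P = 112·0.9894·N(0.85) − 104·0.9945·N(0.76) = 112·0.9894·0.8023 − 104·0.9945·0.7764 = 88.9051 − 80.3015 = 8.6036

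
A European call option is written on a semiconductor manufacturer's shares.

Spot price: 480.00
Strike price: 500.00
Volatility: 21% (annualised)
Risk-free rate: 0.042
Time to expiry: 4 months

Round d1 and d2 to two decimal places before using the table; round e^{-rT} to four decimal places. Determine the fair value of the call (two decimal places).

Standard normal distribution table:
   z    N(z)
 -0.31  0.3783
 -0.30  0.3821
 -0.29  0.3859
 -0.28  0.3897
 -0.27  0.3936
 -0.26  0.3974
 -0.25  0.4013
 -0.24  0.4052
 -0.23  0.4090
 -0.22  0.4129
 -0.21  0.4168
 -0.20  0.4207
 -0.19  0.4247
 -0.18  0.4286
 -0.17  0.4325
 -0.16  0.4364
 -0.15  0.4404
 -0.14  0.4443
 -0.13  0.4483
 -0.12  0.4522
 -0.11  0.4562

T = 0.3333;  σ√T = 0.1212
d₁ = [ln(480/500) + (0.042 + 0.21²/2)·0.3333] / 0.1212 = [-0.0408 + 0.0213] / 0.1212 = -0.1606 → -0.16
d₂ = d₁ − σ√T = -0.1606 − 0.1212 = -0.2818 → -0.28
e^(−rT) = e^(−0.042·0.3333) = 0.9861
N(d₁) = N(-0.16) = 0.4364;  N(d₂) = N(-0.28) = 0.3897
C = 480·0.4364 − 500·0.9861·0.3897 = 209.4720 − 192.1416 = 17.3304

17.33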